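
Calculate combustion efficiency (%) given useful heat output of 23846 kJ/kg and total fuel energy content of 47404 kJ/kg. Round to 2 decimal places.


Efficiency = (Q_useful / Q_fuel) * 100
Efficiency = (23846 / 47404) * 100
Efficiency = 0.5030 * 100 = 50.30%


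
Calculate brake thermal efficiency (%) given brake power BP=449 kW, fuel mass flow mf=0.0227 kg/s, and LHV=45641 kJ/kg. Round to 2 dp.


eta_BTE = (BP / (mf * LHV)) * 100
Denominator = 0.0227 * 45641 = 1036.0507 kW
eta_BTE = (449 / 1036.0507) * 100 = 43.34%


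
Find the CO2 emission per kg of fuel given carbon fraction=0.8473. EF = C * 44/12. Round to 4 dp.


EF = C_frac * (M_CO2 / M_C)
EF = 0.8473 * (44/12)
EF = 0.8473 * 3.666667 = 3.1068 kg_CO2/kg_fuel


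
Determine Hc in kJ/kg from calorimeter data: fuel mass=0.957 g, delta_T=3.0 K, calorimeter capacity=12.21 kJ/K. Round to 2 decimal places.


Hc = C_cal * delta_T / m_fuel
Q_released = 12.21 * 3.0 = 36.6300 kJ
m_fuel = 0.957 g = 0.957/1000 kg = 0.000957 kg
Hc = 36.6300 / 0.000957 = 38275.86 kJ/kg


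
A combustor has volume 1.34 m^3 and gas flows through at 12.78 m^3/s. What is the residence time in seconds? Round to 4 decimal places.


tau = V / Q_flow
tau = 1.34 / 12.78 = 0.1049 s


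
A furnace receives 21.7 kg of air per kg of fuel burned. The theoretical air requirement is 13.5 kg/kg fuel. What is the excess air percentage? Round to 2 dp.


Excess air = actual - stoichiometric = 21.7 - 13.5 = 8.20 kg/kg fuel
Excess air % = (excess / stoich) * 100 = (8.20 / 13.5) * 100 = 60.74%


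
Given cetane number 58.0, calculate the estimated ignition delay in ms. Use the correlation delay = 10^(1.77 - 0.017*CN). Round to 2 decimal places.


delay = 10^(1.77 - 0.017*CN)
Exponent = 1.77 - 0.017*58.0 = 0.7840
delay = 10^0.7840 = 6.08 ms


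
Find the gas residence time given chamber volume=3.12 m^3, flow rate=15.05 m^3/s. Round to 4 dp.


tau = V / Q_flow
tau = 3.12 / 15.05 = 0.2073 s


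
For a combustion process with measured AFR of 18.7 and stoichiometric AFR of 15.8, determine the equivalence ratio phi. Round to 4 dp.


phi = AFR_stoich / AFR_actual
phi = 15.8 / 18.7 = 0.8449


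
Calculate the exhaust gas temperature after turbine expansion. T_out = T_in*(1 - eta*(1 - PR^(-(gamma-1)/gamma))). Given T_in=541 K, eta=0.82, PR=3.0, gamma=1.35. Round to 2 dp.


T_out = T_in * (1 - eta * (1 - PR^(-(gamma-1)/gamma)))
Exponent = -(1.35-1)/1.35 = -0.25925926
PR^exp = 3.0^(-0.25925926) = 0.75214556
Factor = 1 - 0.82*(1 - 0.75214556) = 0.79675936
T_out = 541 * 0.79675936 = 431.05 K


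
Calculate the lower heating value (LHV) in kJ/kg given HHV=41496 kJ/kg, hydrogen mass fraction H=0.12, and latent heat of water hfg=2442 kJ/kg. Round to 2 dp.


LHV = HHV - hfg * 9 * H
Water correction = 2442 * 9 * 0.12 = 2637.360 kJ/kg
LHV = 41496 - 2637.360 = 38858.64 kJ/kg


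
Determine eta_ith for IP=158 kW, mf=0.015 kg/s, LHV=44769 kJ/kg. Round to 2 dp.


eta_ith = (IP / (mf * LHV)) * 100
Denominator = 0.015 * 44769 = 671.5350 kW
eta_ith = (158 / 671.5350) * 100 = 23.53%


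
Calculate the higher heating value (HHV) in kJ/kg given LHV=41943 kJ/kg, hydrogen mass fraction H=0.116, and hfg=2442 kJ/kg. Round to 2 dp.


HHV = LHV + hfg * 9 * H
Water addition = 2442 * 9 * 0.116 = 2549.448 kJ/kg
HHV = 41943 + 2549.448 = 44492.45 kJ/kg


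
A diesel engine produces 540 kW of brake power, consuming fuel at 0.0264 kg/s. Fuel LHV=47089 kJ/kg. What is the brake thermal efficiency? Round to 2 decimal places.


eta_BTE = (BP / (mf * LHV)) * 100
Denominator = 0.0264 * 47089 = 1243.1496 kW
eta_BTE = (540 / 1243.1496) * 100 = 43.44%


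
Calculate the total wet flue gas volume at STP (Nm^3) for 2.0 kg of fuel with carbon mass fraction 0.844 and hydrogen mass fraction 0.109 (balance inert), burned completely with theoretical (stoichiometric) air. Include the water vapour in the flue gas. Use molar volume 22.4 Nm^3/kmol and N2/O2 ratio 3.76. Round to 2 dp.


Per kg fuel: CO2 = (C/12 kmol)*22.4 = (0.844/12)*22.4 = 1.57547 Nm^3
Per kg fuel: H2O = (H/2 kmol)*22.4 = (0.109/2)*22.4 = 1.22080 Nm^3
O2 needed per kg fuel = C/12 + H/4 = 0.844/12 + 0.109/4 = 0.09758333 kmol
Per kg fuel: N2 = O2*3.76*22.4 = 0.09758333*3.76*22.4 = 8.21886 Nm^3
Total per kg = 1.57547 + 1.22080 + 8.21886 = 11.01513 Nm^3
Total = 11.01513 * 2.0 = 22.03 Nm^3


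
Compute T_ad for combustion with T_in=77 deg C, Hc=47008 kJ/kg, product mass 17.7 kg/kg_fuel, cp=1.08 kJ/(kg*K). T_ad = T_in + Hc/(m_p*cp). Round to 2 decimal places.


T_ad = T_in + Hc / (m_p * cp)
Denominator = 17.7 * 1.08 = 19.1160
Temperature rise = 47008 / 19.1160 = 2459.09 K
T_ad = 77 + 2459.09 = 2536.09 deg C


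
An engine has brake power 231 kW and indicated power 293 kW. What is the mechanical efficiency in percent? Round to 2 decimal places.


eta_mech = (BP / IP) * 100
Ratio = 231 / 293 = 0.7884
eta_mech = 0.7884 * 100 = 78.84%


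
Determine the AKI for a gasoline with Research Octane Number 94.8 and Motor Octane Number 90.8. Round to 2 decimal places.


AKI = (RON + MON) / 2
AKI = (94.8 + 90.8) / 2
AKI = 185.6 / 2 = 92.80


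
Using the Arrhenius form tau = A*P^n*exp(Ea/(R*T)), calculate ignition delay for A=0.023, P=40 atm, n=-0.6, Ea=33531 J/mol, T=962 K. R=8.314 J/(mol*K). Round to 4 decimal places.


tau = A * P^n * exp(Ea/(R*T))
P^n = 40^(-0.6) = 0.10933621
Ea/(R*T) = 33531/(8.314*962) = 4.192387
exp(Ea/(R*T)) = 66.180606
tau = 0.023 * 0.10933621 * 66.180606 = 0.1664 ms


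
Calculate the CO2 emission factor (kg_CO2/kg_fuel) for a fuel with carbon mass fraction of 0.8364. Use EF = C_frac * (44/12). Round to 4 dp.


EF = C_frac * (M_CO2 / M_C)
EF = 0.8364 * (44/12)
EF = 0.8364 * 3.666667 = 3.0668 kg_CO2/kg_fuel


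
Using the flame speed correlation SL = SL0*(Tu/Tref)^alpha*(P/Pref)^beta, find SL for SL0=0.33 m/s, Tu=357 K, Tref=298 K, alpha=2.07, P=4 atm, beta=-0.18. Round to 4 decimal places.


SL = SL0 * (Tu/Tref)^alpha * (P/Pref)^beta
T ratio = 357/298 = 1.19798658
(T ratio)^alpha = 1.19798658^2.07 = 1.453435
(P/Pref)^beta = 4^(-0.18) = 0.779165
SL = 0.33 * 1.453435 * 0.779165 = 0.3737 m/s


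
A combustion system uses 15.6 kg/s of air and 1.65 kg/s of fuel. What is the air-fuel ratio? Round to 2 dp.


AFR = m_air / m_fuel
AFR = 15.6 / 1.65 = 9.45


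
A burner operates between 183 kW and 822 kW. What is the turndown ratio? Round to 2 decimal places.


TDR = Q_max / Q_min
TDR = 822 / 183 = 4.49


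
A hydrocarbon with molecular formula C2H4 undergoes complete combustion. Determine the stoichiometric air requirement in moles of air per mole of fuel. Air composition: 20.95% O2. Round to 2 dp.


Balanced combustion: C2H4 + 3 O2 -> 2 CO2 + 2 H2O
O2 needed = C + H/4 = 2 + 4/4 = 3.00 moles
Air moles = O2 / 0.2095 = 3.00 / 0.2095 = 14.32 moles air


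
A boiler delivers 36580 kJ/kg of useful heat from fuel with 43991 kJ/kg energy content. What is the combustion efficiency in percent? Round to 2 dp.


Efficiency = (Q_useful / Q_fuel) * 100
Efficiency = (36580 / 43991) * 100
Efficiency = 0.8315 * 100 = 83.15%


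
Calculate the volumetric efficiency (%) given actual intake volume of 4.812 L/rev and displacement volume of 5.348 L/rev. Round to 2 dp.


eta_v = (V_actual / V_disp) * 100
Ratio = 4.812 / 5.348 = 0.8998
eta_v = 0.8998 * 100 = 89.98%


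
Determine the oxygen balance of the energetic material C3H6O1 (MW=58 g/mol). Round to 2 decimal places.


OB = -1600 * (2C + H/2 - O) / MW
Inner = 2*3 + 6/2 - 1 = 8.00
OB = -1600 * 8.00 / 58 = -220.69%


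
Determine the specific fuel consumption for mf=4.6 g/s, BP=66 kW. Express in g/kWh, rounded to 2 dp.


SFC = (mf / BP) * 3600
Rate = 4.6 / 66 = 0.069697 g/(s*kW)
SFC = 0.069697 * 3600 = 250.91 g/kWh


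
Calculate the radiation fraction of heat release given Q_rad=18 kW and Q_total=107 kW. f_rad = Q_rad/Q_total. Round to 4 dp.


f_rad = Q_rad / Q_total
f_rad = 18 / 107 = 0.1682


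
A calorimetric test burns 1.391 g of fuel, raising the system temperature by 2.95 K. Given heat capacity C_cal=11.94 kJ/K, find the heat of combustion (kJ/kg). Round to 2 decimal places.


Hc = C_cal * delta_T / m_fuel
Q_released = 11.94 * 2.95 = 35.2230 kJ
m_fuel = 1.391 g = 1.391/1000 kg = 0.001391 kg
Hc = 35.2230 / 0.001391 = 25322.07 kJ/kg


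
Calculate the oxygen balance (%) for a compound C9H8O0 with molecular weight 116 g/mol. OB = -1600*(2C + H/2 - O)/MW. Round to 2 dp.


OB = -1600 * (2C + H/2 - O) / MW
Inner = 2*9 + 8/2 - 0 = 22.00
OB = -1600 * 22.00 / 116 = -303.45%


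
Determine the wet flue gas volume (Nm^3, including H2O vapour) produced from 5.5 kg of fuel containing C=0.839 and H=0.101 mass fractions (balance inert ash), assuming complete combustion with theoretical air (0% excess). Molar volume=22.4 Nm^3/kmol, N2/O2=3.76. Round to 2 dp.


Per kg fuel: CO2 = (C/12 kmol)*22.4 = (0.839/12)*22.4 = 1.56613 Nm^3
Per kg fuel: H2O = (H/2 kmol)*22.4 = (0.101/2)*22.4 = 1.13120 Nm^3
O2 needed per kg fuel = C/12 + H/4 = 0.839/12 + 0.101/4 = 0.09516667 kmol
Per kg fuel: N2 = O2*3.76*22.4 = 0.09516667*3.76*22.4 = 8.01532 Nm^3
Total per kg = 1.56613 + 1.13120 + 8.01532 = 10.71265 Nm^3
Total = 10.71265 * 5.5 = 58.92 Nm^3


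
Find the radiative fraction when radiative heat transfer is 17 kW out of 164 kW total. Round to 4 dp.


f_rad = Q_rad / Q_total
f_rad = 17 / 164 = 0.1037


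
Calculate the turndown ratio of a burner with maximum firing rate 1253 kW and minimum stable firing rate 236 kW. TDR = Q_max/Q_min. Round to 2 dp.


TDR = Q_max / Q_min
TDR = 1253 / 236 = 5.31


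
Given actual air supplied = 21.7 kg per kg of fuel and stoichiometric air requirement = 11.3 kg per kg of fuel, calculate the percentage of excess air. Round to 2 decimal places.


Excess air = actual - stoichiometric = 21.7 - 11.3 = 10.40 kg/kg fuel
Excess air % = (excess / stoich) * 100 = (10.40 / 11.3) * 100 = 92.04%


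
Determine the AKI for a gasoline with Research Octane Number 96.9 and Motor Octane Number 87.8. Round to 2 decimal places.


AKI = (RON + MON) / 2
AKI = (96.9 + 87.8) / 2
AKI = 184.7 / 2 = 92.35


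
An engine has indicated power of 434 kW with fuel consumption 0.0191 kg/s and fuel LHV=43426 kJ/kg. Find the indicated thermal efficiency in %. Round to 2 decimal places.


eta_ith = (IP / (mf * LHV)) * 100
Denominator = 0.0191 * 43426 = 829.4366 kW
eta_ith = (434 / 829.4366) * 100 = 52.32%


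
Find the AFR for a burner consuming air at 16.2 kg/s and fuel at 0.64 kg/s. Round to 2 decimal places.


AFR = m_air / m_fuel
AFR = 16.2 / 0.64 = 25.31


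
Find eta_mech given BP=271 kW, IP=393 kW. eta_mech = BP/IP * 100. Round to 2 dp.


eta_mech = (BP / IP) * 100
Ratio = 271 / 393 = 0.6896
eta_mech = 0.6896 * 100 = 68.96%


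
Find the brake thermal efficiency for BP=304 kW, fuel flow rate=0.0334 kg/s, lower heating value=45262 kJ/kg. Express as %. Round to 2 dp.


eta_BTE = (BP / (mf * LHV)) * 100
Denominator = 0.0334 * 45262 = 1511.7508 kW
eta_BTE = (304 / 1511.7508) * 100 = 20.11%


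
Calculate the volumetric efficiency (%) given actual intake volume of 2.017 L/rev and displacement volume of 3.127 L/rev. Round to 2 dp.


eta_v = (V_actual / V_disp) * 100
Ratio = 2.017 / 3.127 = 0.6450
eta_v = 0.6450 * 100 = 64.50%


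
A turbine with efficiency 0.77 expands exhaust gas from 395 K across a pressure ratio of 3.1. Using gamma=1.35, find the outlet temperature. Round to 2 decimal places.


T_out = T_in * (1 - eta * (1 - PR^(-(gamma-1)/gamma)))
Exponent = -(1.35-1)/1.35 = -0.25925926
PR^exp = 3.1^(-0.25925926) = 0.74577862
Factor = 1 - 0.77*(1 - 0.74577862) = 0.80424954
T_out = 395 * 0.80424954 = 317.68 K


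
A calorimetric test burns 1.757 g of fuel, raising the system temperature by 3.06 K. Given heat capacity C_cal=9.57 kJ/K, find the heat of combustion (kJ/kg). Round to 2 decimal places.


Hc = C_cal * delta_T / m_fuel
Q_released = 9.57 * 3.06 = 29.2842 kJ
m_fuel = 1.757 g = 1.757/1000 kg = 0.001757 kg
Hc = 29.2842 / 0.001757 = 16667.16 kJ/kg


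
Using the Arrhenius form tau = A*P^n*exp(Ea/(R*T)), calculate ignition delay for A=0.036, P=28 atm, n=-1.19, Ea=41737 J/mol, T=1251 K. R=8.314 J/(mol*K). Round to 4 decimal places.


tau = A * P^n * exp(Ea/(R*T))
P^n = 28^(-1.19) = 0.01896190
Ea/(R*T) = 41737/(8.314*1251) = 4.012859
exp(Ea/(R*T)) = 55.304761
tau = 0.036 * 0.01896190 * 55.304761 = 0.0378 ms


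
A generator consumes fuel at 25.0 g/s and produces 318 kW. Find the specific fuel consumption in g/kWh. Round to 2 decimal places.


SFC = (mf / BP) * 3600
Rate = 25.0 / 318 = 0.078616 g/(s*kW)
SFC = 0.078616 * 3600 = 283.02 g/kWh


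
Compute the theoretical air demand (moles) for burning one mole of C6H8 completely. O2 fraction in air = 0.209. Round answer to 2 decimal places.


Balanced combustion: C6H8 + 8 O2 -> 6 CO2 + 4 H2O
O2 needed = C + H/4 = 6 + 8/4 = 8.00 moles
Air moles = O2 / 0.209 = 8.00 / 0.209 = 38.28 moles air


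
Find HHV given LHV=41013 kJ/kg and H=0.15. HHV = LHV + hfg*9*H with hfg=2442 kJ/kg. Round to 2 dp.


HHV = LHV + hfg * 9 * H
Water addition = 2442 * 9 * 0.15 = 3296.700 kJ/kg
HHV = 41013 + 3296.700 = 44309.70 kJ/kg


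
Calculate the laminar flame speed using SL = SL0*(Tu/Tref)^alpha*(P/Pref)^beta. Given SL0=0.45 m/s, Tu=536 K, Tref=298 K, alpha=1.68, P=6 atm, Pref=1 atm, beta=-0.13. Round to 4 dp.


SL = SL0 * (Tu/Tref)^alpha * (P/Pref)^beta
T ratio = 536/298 = 1.79865772
(T ratio)^alpha = 1.79865772^1.68 = 2.681103
(P/Pref)^beta = 6^(-0.13) = 0.792210
SL = 0.45 * 2.681103 * 0.792210 = 0.9558 m/s


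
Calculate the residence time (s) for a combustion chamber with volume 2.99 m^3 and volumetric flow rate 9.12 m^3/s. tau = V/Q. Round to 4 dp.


tau = V / Q_flow
tau = 2.99 / 9.12 = 0.3279 s


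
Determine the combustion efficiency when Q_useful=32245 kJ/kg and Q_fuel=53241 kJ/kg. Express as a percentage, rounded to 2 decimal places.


Efficiency = (Q_useful / Q_fuel) * 100
Efficiency = (32245 / 53241) * 100
Efficiency = 0.6056 * 100 = 60.56%


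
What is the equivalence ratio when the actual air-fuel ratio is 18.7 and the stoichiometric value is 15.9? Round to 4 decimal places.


phi = AFR_stoich / AFR_actual
phi = 15.9 / 18.7 = 0.8503


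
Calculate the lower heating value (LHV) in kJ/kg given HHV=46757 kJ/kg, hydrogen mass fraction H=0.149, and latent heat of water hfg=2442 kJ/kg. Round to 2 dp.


LHV = HHV - hfg * 9 * H
Water correction = 2442 * 9 * 0.149 = 3274.722 kJ/kg
LHV = 46757 - 3274.722 = 43482.28 kJ/kg


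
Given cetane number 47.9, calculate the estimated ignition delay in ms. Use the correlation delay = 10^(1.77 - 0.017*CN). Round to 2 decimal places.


delay = 10^(1.77 - 0.017*CN)
Exponent = 1.77 - 0.017*47.9 = 0.9557
delay = 10^0.9557 = 9.03 ms


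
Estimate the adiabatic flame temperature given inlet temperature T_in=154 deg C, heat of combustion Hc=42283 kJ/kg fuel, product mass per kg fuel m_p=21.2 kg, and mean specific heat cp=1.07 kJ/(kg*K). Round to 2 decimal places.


T_ad = T_in + Hc / (m_p * cp)
Denominator = 21.2 * 1.07 = 22.6840
Temperature rise = 42283 / 22.6840 = 1864.00 K
T_ad = 154 + 1864.00 = 2018.00 deg C


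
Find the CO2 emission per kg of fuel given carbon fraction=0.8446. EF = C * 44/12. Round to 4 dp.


EF = C_frac * (M_CO2 / M_C)
EF = 0.8446 * (44/12)
EF = 0.8446 * 3.666667 = 3.0969 kg_CO2/kg_fuel


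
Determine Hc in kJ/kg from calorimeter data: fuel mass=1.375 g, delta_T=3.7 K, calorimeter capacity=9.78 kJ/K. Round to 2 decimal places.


Hc = C_cal * delta_T / m_fuel
Q_released = 9.78 * 3.7 = 36.1860 kJ
m_fuel = 1.375 g = 1.375/1000 kg = 0.001375 kg
Hc = 36.1860 / 0.001375 = 26317.09 kJ/kg


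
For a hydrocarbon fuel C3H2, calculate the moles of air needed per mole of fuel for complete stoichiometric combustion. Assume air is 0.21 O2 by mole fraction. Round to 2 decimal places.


Balanced combustion: C3H2 + 3.5 O2 -> 3 CO2 + 1 H2O
O2 needed = C + H/4 = 3 + 2/4 = 3.50 moles
Air moles = O2 / 0.21 = 3.50 / 0.21 = 16.67 moles air


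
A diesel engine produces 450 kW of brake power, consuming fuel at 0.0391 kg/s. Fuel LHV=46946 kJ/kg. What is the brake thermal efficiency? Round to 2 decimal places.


eta_BTE = (BP / (mf * LHV)) * 100
Denominator = 0.0391 * 46946 = 1835.5886 kW
eta_BTE = (450 / 1835.5886) * 100 = 24.52%


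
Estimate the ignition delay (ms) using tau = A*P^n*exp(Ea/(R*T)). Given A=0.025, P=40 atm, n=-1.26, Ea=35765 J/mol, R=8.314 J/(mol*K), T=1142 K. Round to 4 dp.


tau = A * P^n * exp(Ea/(R*T))
P^n = 40^(-1.26) = 0.00958086
Ea/(R*T) = 35765/(8.314*1142) = 3.766883
exp(Ea/(R*T)) = 43.245050
tau = 0.025 * 0.00958086 * 43.245050 = 0.0104 ms


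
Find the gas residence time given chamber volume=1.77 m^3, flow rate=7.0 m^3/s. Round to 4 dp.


tau = V / Q_flow
tau = 1.77 / 7.0 = 0.2529 s


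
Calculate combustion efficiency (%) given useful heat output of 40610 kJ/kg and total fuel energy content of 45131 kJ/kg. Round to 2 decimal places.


Efficiency = (Q_useful / Q_fuel) * 100
Efficiency = (40610 / 45131) * 100
Efficiency = 0.8998 * 100 = 89.98%


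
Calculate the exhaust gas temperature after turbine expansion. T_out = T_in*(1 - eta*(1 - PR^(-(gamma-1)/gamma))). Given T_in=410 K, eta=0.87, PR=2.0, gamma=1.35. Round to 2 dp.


T_out = T_in * (1 - eta * (1 - PR^(-(gamma-1)/gamma)))
Exponent = -(1.35-1)/1.35 = -0.25925926
PR^exp = 2.0^(-0.25925926) = 0.83551680
Factor = 1 - 0.87*(1 - 0.83551680) = 0.85689962
T_out = 410 * 0.85689962 = 351.33 K


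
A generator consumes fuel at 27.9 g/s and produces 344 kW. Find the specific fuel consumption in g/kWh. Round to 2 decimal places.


SFC = (mf / BP) * 3600
Rate = 27.9 / 344 = 0.081105 g/(s*kW)
SFC = 0.081105 * 3600 = 291.98 g/kWh


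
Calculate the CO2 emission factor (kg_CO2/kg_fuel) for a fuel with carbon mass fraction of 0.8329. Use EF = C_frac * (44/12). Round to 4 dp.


EF = C_frac * (M_CO2 / M_C)
EF = 0.8329 * (44/12)
EF = 0.8329 * 3.666667 = 3.0540 kg_CO2/kg_fuel


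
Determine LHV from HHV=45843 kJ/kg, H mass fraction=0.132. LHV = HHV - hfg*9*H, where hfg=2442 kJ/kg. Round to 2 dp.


LHV = HHV - hfg * 9 * H
Water correction = 2442 * 9 * 0.132 = 2901.096 kJ/kg
LHV = 45843 - 2901.096 = 42941.90 kJ/kg


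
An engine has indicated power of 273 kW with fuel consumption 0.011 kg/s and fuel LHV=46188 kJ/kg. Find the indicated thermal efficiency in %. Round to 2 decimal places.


eta_ith = (IP / (mf * LHV)) * 100
Denominator = 0.011 * 46188 = 508.0680 kW
eta_ith = (273 / 508.0680) * 100 = 53.73%


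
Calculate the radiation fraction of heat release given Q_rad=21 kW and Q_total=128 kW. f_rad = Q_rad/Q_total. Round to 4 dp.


f_rad = Q_rad / Q_total
f_rad = 21 / 128 = 0.1641


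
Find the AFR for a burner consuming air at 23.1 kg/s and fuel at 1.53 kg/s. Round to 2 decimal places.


AFR = m_air / m_fuel
AFR = 23.1 / 1.53 = 15.10


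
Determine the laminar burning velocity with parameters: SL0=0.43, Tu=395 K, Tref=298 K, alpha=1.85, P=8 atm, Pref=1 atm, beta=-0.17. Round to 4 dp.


SL = SL0 * (Tu/Tref)^alpha * (P/Pref)^beta
T ratio = 395/298 = 1.32550336
(T ratio)^alpha = 1.32550336^1.85 = 1.684242
(P/Pref)^beta = 8^(-0.17) = 0.702222
SL = 0.43 * 1.684242 * 0.702222 = 0.5086 m/s


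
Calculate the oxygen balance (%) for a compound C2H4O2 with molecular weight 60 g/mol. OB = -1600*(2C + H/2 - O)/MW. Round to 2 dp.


OB = -1600 * (2C + H/2 - O) / MW
Inner = 2*2 + 4/2 - 2 = 4.00
OB = -1600 * 4.00 / 60 = -106.67%


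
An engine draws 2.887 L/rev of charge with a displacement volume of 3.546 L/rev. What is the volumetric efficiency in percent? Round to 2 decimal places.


eta_v = (V_actual / V_disp) * 100
Ratio = 2.887 / 3.546 = 0.8142
eta_v = 0.8142 * 100 = 81.42%


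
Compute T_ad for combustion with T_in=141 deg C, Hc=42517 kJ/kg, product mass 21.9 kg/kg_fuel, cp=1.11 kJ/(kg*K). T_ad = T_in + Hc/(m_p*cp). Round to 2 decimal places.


T_ad = T_in + Hc / (m_p * cp)
Denominator = 21.9 * 1.11 = 24.3090
Temperature rise = 42517 / 24.3090 = 1749.02 K
T_ad = 141 + 1749.02 = 1890.02 deg C


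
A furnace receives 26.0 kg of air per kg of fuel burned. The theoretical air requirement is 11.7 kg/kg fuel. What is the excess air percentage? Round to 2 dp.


Excess air = actual - stoichiometric = 26.0 - 11.7 = 14.30 kg/kg fuel
Excess air % = (excess / stoich) * 100 = (14.30 / 11.7) * 100 = 122.22%


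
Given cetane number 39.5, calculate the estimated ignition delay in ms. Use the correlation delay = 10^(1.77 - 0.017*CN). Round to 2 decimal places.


delay = 10^(1.77 - 0.017*CN)
Exponent = 1.77 - 0.017*39.5 = 1.0985
delay = 10^1.0985 = 12.55 ms


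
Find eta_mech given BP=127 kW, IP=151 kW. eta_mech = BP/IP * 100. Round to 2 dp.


eta_mech = (BP / IP) * 100
Ratio = 127 / 151 = 0.8411
eta_mech = 0.8411 * 100 = 84.11%


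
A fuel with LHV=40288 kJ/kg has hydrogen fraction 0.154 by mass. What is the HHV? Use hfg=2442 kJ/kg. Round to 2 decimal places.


HHV = LHV + hfg * 9 * H
Water addition = 2442 * 9 * 0.154 = 3384.612 kJ/kg
HHV = 40288 + 3384.612 = 43672.61 kJ/kg


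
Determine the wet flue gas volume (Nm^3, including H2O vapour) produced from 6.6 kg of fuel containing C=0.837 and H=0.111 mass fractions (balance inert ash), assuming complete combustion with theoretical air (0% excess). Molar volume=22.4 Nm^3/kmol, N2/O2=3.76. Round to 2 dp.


Per kg fuel: CO2 = (C/12 kmol)*22.4 = (0.837/12)*22.4 = 1.56240 Nm^3
Per kg fuel: H2O = (H/2 kmol)*22.4 = (0.111/2)*22.4 = 1.24320 Nm^3
O2 needed per kg fuel = C/12 + H/4 = 0.837/12 + 0.111/4 = 0.09750000 kmol
Per kg fuel: N2 = O2*3.76*22.4 = 0.09750000*3.76*22.4 = 8.21184 Nm^3
Total per kg = 1.56240 + 1.24320 + 8.21184 = 11.01744 Nm^3
Total = 11.01744 * 6.6 = 72.72 Nm^3


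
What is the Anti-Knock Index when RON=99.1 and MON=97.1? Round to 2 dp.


AKI = (RON + MON) / 2
AKI = (99.1 + 97.1) / 2
AKI = 196.2 / 2 = 98.10


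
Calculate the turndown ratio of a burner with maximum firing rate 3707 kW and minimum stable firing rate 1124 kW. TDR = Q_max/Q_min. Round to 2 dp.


TDR = Q_max / Q_min
TDR = 3707 / 1124 = 3.30


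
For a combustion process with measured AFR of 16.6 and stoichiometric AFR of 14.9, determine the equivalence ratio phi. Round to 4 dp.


phi = AFR_stoich / AFR_actual
phi = 14.9 / 16.6 = 0.8976


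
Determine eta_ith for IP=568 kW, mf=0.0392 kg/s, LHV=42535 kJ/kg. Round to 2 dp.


eta_ith = (IP / (mf * LHV)) * 100
Denominator = 0.0392 * 42535 = 1667.3720 kW
eta_ith = (568 / 1667.3720) * 100 = 34.07%


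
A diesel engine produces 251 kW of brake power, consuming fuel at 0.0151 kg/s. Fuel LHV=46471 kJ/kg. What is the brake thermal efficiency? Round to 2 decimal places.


eta_BTE = (BP / (mf * LHV)) * 100
Denominator = 0.0151 * 46471 = 701.7121 kW
eta_BTE = (251 / 701.7121) * 100 = 35.77%


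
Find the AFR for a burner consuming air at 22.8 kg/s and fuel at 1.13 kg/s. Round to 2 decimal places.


AFR = m_air / m_fuel
AFR = 22.8 / 1.13 = 20.18


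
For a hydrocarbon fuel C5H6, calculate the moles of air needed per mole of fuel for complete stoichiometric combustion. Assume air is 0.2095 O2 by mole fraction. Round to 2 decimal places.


Balanced combustion: C5H6 + 6.5 O2 -> 5 CO2 + 3 H2O
O2 needed = C + H/4 = 5 + 6/4 = 6.50 moles
Air moles = O2 / 0.2095 = 6.50 / 0.2095 = 31.03 moles air


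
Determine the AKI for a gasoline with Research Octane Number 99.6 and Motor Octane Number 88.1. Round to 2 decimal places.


AKI = (RON + MON) / 2
AKI = (99.6 + 88.1) / 2
AKI = 187.7 / 2 = 93.85


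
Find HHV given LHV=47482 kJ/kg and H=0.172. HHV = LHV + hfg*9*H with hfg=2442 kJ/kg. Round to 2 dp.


HHV = LHV + hfg * 9 * H
Water addition = 2442 * 9 * 0.172 = 3780.216 kJ/kg
HHV = 47482 + 3780.216 = 51262.22 kJ/kg


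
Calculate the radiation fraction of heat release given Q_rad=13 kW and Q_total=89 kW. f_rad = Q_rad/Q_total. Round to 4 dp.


f_rad = Q_rad / Q_total
f_rad = 13 / 89 = 0.1461


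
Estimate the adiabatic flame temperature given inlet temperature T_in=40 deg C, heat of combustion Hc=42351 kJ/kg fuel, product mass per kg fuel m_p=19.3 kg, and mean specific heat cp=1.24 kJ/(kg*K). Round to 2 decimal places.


T_ad = T_in + Hc / (m_p * cp)
Denominator = 19.3 * 1.24 = 23.9320
Temperature rise = 42351 / 23.9320 = 1769.64 K
T_ad = 40 + 1769.64 = 1809.64 deg C


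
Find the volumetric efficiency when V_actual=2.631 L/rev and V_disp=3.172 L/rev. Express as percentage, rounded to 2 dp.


eta_v = (V_actual / V_disp) * 100
Ratio = 2.631 / 3.172 = 0.8294
eta_v = 0.8294 * 100 = 82.94%


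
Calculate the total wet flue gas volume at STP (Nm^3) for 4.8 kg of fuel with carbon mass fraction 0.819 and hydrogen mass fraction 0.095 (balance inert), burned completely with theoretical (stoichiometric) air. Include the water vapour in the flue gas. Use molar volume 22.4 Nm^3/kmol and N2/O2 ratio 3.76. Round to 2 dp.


Per kg fuel: CO2 = (C/12 kmol)*22.4 = (0.819/12)*22.4 = 1.52880 Nm^3
Per kg fuel: H2O = (H/2 kmol)*22.4 = (0.095/2)*22.4 = 1.06400 Nm^3
O2 needed per kg fuel = C/12 + H/4 = 0.819/12 + 0.095/4 = 0.09200000 kmol
Per kg fuel: N2 = O2*3.76*22.4 = 0.09200000*3.76*22.4 = 7.74861 Nm^3
Total per kg = 1.52880 + 1.06400 + 7.74861 = 10.34141 Nm^3
Total = 10.34141 * 4.8 = 49.64 Nm^3


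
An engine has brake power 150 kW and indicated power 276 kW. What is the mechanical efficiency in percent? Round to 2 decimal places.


eta_mech = (BP / IP) * 100
Ratio = 150 / 276 = 0.5435
eta_mech = 0.5435 * 100 = 54.35%


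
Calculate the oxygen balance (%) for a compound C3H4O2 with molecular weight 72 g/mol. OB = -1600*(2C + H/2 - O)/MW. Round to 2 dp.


OB = -1600 * (2C + H/2 - O) / MW
Inner = 2*3 + 4/2 - 2 = 6.00
OB = -1600 * 6.00 / 72 = -133.33%


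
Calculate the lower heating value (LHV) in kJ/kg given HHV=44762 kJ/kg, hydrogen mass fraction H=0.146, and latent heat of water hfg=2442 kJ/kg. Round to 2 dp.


LHV = HHV - hfg * 9 * H
Water correction = 2442 * 9 * 0.146 = 3208.788 kJ/kg
LHV = 44762 - 3208.788 = 41553.21 kJ/kg


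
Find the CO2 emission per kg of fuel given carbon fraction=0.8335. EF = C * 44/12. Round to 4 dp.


EF = C_frac * (M_CO2 / M_C)
EF = 0.8335 * (44/12)
EF = 0.8335 * 3.666667 = 3.0562 kg_CO2/kg_fuel


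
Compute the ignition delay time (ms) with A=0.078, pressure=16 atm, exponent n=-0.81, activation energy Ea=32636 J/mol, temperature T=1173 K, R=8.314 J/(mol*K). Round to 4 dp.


tau = A * P^n * exp(Ea/(R*T))
P^n = 16^(-0.81) = 0.10584316
Ea/(R*T) = 32636/(8.314*1173) = 3.346485
exp(Ea/(R*T)) = 28.402724
tau = 0.078 * 0.10584316 * 28.402724 = 0.2345 ms


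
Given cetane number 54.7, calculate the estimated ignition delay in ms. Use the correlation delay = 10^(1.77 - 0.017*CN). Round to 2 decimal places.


delay = 10^(1.77 - 0.017*CN)
Exponent = 1.77 - 0.017*54.7 = 0.8401
delay = 10^0.8401 = 6.92 ms


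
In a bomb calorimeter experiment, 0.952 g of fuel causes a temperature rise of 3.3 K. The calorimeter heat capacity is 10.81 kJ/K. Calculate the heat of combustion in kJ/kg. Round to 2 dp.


Hc = C_cal * delta_T / m_fuel
Q_released = 10.81 * 3.3 = 35.6730 kJ
m_fuel = 0.952 g = 0.952/1000 kg = 0.000952 kg
Hc = 35.6730 / 0.000952 = 37471.64 kJ/kg


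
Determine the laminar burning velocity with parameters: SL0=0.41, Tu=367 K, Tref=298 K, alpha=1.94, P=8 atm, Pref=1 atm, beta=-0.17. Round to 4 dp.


SL = SL0 * (Tu/Tref)^alpha * (P/Pref)^beta
T ratio = 367/298 = 1.23154362
(T ratio)^alpha = 1.23154362^1.94 = 1.497865
(P/Pref)^beta = 8^(-0.17) = 0.702222
SL = 0.41 * 1.497865 * 0.702222 = 0.4313 m/s


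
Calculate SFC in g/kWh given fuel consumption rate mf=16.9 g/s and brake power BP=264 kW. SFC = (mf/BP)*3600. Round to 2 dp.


SFC = (mf / BP) * 3600
Rate = 16.9 / 264 = 0.064015 g/(s*kW)
SFC = 0.064015 * 3600 = 230.45 g/kWh


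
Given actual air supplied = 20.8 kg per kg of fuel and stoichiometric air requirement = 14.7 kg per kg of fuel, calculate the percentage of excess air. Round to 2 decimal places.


Excess air = actual - stoichiometric = 20.8 - 14.7 = 6.10 kg/kg fuel
Excess air % = (excess / stoich) * 100 = (6.10 / 14.7) * 100 = 41.50%


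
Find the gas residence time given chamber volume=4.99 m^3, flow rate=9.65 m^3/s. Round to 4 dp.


tau = V / Q_flow
tau = 4.99 / 9.65 = 0.5171 s


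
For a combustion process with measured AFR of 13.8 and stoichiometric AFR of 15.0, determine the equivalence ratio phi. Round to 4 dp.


phi = AFR_stoich / AFR_actual
phi = 15.0 / 13.8 = 1.0870


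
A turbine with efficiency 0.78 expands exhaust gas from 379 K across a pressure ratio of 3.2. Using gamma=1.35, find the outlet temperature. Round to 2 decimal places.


T_out = T_in * (1 - eta * (1 - PR^(-(gamma-1)/gamma)))
Exponent = -(1.35-1)/1.35 = -0.25925926
PR^exp = 3.2^(-0.25925926) = 0.73966521
Factor = 1 - 0.78*(1 - 0.73966521) = 0.79693886
T_out = 379 * 0.79693886 = 302.04 K


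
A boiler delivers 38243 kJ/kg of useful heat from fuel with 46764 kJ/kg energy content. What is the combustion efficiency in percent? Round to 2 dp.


Efficiency = (Q_useful / Q_fuel) * 100
Efficiency = (38243 / 46764) * 100
Efficiency = 0.8178 * 100 = 81.78%


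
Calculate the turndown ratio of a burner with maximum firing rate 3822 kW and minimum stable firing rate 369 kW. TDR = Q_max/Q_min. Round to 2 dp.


TDR = Q_max / Q_min
TDR = 3822 / 369 = 10.36


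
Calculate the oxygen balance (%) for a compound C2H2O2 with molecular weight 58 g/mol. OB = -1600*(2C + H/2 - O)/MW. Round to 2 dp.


OB = -1600 * (2C + H/2 - O) / MW
Inner = 2*2 + 2/2 - 2 = 3.00
OB = -1600 * 3.00 / 58 = -82.76%


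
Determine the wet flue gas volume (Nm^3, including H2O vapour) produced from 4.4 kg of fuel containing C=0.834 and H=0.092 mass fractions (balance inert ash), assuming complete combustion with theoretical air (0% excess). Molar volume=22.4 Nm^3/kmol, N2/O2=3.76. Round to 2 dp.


Per kg fuel: CO2 = (C/12 kmol)*22.4 = (0.834/12)*22.4 = 1.55680 Nm^3
Per kg fuel: H2O = (H/2 kmol)*22.4 = (0.092/2)*22.4 = 1.03040 Nm^3
O2 needed per kg fuel = C/12 + H/4 = 0.834/12 + 0.092/4 = 0.09250000 kmol
Per kg fuel: N2 = O2*3.76*22.4 = 0.09250000*3.76*22.4 = 7.79072 Nm^3
Total per kg = 1.55680 + 1.03040 + 7.79072 = 10.37792 Nm^3
Total = 10.37792 * 4.4 = 45.66 Nm^3


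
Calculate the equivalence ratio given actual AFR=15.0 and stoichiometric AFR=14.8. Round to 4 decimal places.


phi = AFR_stoich / AFR_actual
phi = 14.8 / 15.0 = 0.9867


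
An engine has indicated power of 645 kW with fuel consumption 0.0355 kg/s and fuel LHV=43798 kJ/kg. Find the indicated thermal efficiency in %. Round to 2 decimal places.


eta_ith = (IP / (mf * LHV)) * 100
Denominator = 0.0355 * 43798 = 1554.8290 kW
eta_ith = (645 / 1554.8290) * 100 = 41.48%


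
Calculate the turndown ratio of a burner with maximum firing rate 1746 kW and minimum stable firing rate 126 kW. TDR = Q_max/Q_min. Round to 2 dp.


TDR = Q_max / Q_min
TDR = 1746 / 126 = 13.86


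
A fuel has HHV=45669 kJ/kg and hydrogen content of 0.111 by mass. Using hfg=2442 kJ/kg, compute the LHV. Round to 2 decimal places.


LHV = HHV - hfg * 9 * H
Water correction = 2442 * 9 * 0.111 = 2439.558 kJ/kg
LHV = 45669 - 2439.558 = 43229.44 kJ/kg


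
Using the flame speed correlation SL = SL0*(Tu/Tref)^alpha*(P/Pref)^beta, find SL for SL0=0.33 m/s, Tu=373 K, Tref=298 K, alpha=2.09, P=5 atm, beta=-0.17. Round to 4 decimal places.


SL = SL0 * (Tu/Tref)^alpha * (P/Pref)^beta
T ratio = 373/298 = 1.25167785
(T ratio)^alpha = 1.25167785^2.09 = 1.598672
(P/Pref)^beta = 5^(-0.17) = 0.760633
SL = 0.33 * 1.598672 * 0.760633 = 0.4013 m/s


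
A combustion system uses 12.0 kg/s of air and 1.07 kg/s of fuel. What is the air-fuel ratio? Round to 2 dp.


AFR = m_air / m_fuel
AFR = 12.0 / 1.07 = 11.21


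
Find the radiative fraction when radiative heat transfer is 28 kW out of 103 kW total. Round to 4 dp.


f_rad = Q_rad / Q_total
f_rad = 28 / 103 = 0.2718


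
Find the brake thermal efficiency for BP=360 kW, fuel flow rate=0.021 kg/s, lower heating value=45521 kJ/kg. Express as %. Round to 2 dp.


eta_BTE = (BP / (mf * LHV)) * 100
Denominator = 0.021 * 45521 = 955.9410 kW
eta_BTE = (360 / 955.9410) * 100 = 37.66%


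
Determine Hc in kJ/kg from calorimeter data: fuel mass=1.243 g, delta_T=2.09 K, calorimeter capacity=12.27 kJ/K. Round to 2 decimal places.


Hc = C_cal * delta_T / m_fuel
Q_released = 12.27 * 2.09 = 25.6443 kJ
m_fuel = 1.243 g = 1.243/1000 kg = 0.001243 kg
Hc = 25.6443 / 0.001243 = 20630.97 kJ/kg


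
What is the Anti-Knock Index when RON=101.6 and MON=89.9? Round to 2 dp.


AKI = (RON + MON) / 2
AKI = (101.6 + 89.9) / 2
AKI = 191.5 / 2 = 95.75


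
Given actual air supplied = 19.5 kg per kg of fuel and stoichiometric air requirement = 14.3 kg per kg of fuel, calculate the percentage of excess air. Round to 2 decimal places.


Excess air = actual - stoichiometric = 19.5 - 14.3 = 5.20 kg/kg fuel
Excess air % = (excess / stoich) * 100 = (5.20 / 14.3) * 100 = 36.36%


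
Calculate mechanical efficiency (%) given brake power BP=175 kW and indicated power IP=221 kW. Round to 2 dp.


eta_mech = (BP / IP) * 100
Ratio = 175 / 221 = 0.7919
eta_mech = 0.7919 * 100 = 79.19%


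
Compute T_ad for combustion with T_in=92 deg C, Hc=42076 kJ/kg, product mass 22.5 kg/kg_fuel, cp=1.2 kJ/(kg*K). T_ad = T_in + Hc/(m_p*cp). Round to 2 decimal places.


T_ad = T_in + Hc / (m_p * cp)
Denominator = 22.5 * 1.2 = 27.0000
Temperature rise = 42076 / 27.0000 = 1558.37 K
T_ad = 92 + 1558.37 = 1650.37 deg C


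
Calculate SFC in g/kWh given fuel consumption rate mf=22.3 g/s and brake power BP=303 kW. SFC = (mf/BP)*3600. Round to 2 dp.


SFC = (mf / BP) * 3600
Rate = 22.3 / 303 = 0.073597 g/(s*kW)
SFC = 0.073597 * 3600 = 264.95 g/kWh


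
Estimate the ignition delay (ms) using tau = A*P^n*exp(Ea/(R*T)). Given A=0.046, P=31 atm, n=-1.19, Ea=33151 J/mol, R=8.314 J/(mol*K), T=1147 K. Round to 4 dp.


tau = A * P^n * exp(Ea/(R*T))
P^n = 31^(-1.19) = 0.01679885
Ea/(R*T) = 33151/(8.314*1147) = 3.476348
exp(Ea/(R*T)) = 32.341383
tau = 0.046 * 0.01679885 * 32.341383 = 0.0250 ms


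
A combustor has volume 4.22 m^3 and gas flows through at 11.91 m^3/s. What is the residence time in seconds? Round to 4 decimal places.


tau = V / Q_flow
tau = 4.22 / 11.91 = 0.3543 s


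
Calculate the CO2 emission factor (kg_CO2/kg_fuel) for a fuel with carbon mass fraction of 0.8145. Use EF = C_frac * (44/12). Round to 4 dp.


EF = C_frac * (M_CO2 / M_C)
EF = 0.8145 * (44/12)
EF = 0.8145 * 3.666667 = 2.9865 kg_CO2/kg_fuel


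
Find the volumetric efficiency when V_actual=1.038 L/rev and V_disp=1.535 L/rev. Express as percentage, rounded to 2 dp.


eta_v = (V_actual / V_disp) * 100
Ratio = 1.038 / 1.535 = 0.6762
eta_v = 0.6762 * 100 = 67.62%


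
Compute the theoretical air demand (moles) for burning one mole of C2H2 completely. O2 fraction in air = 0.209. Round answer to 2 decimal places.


Balanced combustion: C2H2 + 2.5 O2 -> 2 CO2 + 1 H2O
O2 needed = C + H/4 = 2 + 2/4 = 2.50 moles
Air moles = O2 / 0.209 = 2.50 / 0.209 = 11.96 moles air


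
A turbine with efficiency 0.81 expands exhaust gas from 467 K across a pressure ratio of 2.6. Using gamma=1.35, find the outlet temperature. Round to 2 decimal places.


T_out = T_in * (1 - eta * (1 - PR^(-(gamma-1)/gamma)))
Exponent = -(1.35-1)/1.35 = -0.25925926
PR^exp = 2.6^(-0.25925926) = 0.78057442
Factor = 1 - 0.81*(1 - 0.78057442) = 0.82226528
T_out = 467 * 0.82226528 = 384.00 K


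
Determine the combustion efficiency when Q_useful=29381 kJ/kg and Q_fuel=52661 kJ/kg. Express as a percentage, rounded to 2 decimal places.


Efficiency = (Q_useful / Q_fuel) * 100
Efficiency = (29381 / 52661) * 100
Efficiency = 0.5579 * 100 = 55.79%


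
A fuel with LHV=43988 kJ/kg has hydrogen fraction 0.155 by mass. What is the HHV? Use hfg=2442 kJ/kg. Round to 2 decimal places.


HHV = LHV + hfg * 9 * H
Water addition = 2442 * 9 * 0.155 = 3406.590 kJ/kg
HHV = 43988 + 3406.590 = 47394.59 kJ/kg


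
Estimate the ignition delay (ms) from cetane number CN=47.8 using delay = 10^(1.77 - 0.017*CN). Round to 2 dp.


delay = 10^(1.77 - 0.017*CN)
Exponent = 1.77 - 0.017*47.8 = 0.9574
delay = 10^0.9574 = 9.07 ms


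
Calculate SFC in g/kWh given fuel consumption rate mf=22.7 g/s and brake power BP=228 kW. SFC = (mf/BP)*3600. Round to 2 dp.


SFC = (mf / BP) * 3600
Rate = 22.7 / 228 = 0.099561 g/(s*kW)
SFC = 0.099561 * 3600 = 358.42 g/kWh


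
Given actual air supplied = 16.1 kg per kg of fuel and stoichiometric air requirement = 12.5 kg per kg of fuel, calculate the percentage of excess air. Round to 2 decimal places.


Excess air = actual - stoichiometric = 16.1 - 12.5 = 3.60 kg/kg fuel
Excess air % = (excess / stoich) * 100 = (3.60 / 12.5) * 100 = 28.80%


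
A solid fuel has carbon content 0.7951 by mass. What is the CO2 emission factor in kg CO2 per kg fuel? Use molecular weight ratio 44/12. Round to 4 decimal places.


EF = C_frac * (M_CO2 / M_C)
EF = 0.7951 * (44/12)
EF = 0.7951 * 3.666667 = 2.9154 kg_CO2/kg_fuel


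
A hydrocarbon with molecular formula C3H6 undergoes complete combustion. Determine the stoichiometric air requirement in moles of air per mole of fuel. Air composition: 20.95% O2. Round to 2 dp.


Balanced combustion: C3H6 + 4.5 O2 -> 3 CO2 + 3 H2O
O2 needed = C + H/4 = 3 + 6/4 = 4.50 moles
Air moles = O2 / 0.2095 = 4.50 / 0.2095 = 21.48 moles air


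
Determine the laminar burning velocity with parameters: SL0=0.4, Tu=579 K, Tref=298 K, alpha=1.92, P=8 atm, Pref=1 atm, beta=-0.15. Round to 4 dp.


SL = SL0 * (Tu/Tref)^alpha * (P/Pref)^beta
T ratio = 579/298 = 1.94295302
(T ratio)^alpha = 1.94295302^1.92 = 3.579708
(P/Pref)^beta = 8^(-0.15) = 0.732043
SL = 0.4 * 3.579708 * 0.732043 = 1.0482 m/s


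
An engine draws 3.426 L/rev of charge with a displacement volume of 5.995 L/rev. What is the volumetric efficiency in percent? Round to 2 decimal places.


eta_v = (V_actual / V_disp) * 100
Ratio = 3.426 / 5.995 = 0.5715
eta_v = 0.5715 * 100 = 57.15%


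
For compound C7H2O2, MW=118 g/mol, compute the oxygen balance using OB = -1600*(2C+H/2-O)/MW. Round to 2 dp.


OB = -1600 * (2C + H/2 - O) / MW
Inner = 2*7 + 2/2 - 2 = 13.00
OB = -1600 * 13.00 / 118 = -176.27%


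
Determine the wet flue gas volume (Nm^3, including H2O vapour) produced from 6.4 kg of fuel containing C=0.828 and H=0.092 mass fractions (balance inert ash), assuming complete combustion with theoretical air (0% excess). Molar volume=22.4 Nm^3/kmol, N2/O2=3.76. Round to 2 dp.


Per kg fuel: CO2 = (C/12 kmol)*22.4 = (0.828/12)*22.4 = 1.54560 Nm^3
Per kg fuel: H2O = (H/2 kmol)*22.4 = (0.092/2)*22.4 = 1.03040 Nm^3
O2 needed per kg fuel = C/12 + H/4 = 0.828/12 + 0.092/4 = 0.09200000 kmol
Per kg fuel: N2 = O2*3.76*22.4 = 0.09200000*3.76*22.4 = 7.74861 Nm^3
Total per kg = 1.54560 + 1.03040 + 7.74861 = 10.32461 Nm^3
Total = 10.32461 * 6.4 = 66.08 Nm^3


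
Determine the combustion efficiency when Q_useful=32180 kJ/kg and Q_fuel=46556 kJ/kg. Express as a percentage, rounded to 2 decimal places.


Efficiency = (Q_useful / Q_fuel) * 100
Efficiency = (32180 / 46556) * 100
Efficiency = 0.6912 * 100 = 69.12%


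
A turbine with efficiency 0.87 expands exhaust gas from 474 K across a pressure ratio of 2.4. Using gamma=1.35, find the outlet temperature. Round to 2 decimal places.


T_out = T_in * (1 - eta * (1 - PR^(-(gamma-1)/gamma)))
Exponent = -(1.35-1)/1.35 = -0.25925926
PR^exp = 2.4^(-0.25925926) = 0.79694200
Factor = 1 - 0.87*(1 - 0.79694200) = 0.82333954
T_out = 474 * 0.82333954 = 390.26 K


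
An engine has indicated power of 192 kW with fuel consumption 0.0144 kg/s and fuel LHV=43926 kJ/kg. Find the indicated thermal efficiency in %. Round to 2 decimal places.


eta_ith = (IP / (mf * LHV)) * 100
Denominator = 0.0144 * 43926 = 632.5344 kW
eta_ith = (192 / 632.5344) * 100 = 30.35%
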